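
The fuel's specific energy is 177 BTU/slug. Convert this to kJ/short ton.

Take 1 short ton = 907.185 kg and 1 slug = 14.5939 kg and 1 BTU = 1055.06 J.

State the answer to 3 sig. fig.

1.16×10⁴ kJ/short ton

177 BTU/slug × 1055.06 J/BTU ÷ 14.5939 kg/slug = 12796.1 J/kg
12796.1 J/kg ÷ 1000 J/kJ × 907.185 kg/short ton = 11608.4 kJ/short ton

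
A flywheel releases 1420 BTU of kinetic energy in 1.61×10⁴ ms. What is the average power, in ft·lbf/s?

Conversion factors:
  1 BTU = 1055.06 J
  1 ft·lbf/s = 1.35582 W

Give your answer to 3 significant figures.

1420 BTU × 1055.06 = 1.49819×10⁶ J
1.61×10⁴ ms × 0.001 = 16.1 s
P = E / t = 1.49819×10⁶ J / 16.1 s = 93055.3 W
93055.3 W ÷ (1.35582 W/ft·lbf/s) = 68634 ft·lbf/s

6.86×10⁴ ft·lbf/s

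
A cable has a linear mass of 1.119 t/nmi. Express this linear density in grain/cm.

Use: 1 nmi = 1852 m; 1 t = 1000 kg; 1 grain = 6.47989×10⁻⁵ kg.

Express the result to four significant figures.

93.24 grain/cm

1.119 t/nmi × 1000 kg/t ÷ 1852 m/nmi = 0.604212 kg/m
0.604212 kg/m ÷ 6.47989×10⁻⁵ kg/grain × 0.01 m/cm = 93.2442 grain/cm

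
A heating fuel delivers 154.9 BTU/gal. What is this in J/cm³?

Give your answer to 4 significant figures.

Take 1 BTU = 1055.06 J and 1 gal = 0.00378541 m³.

43.17 J/cm³

154.9 BTU/gal × 1055.06 J/BTU ÷ 0.00378541 m³/gal = 4.31733×10⁷ J/m³
4.31733×10⁷ J/m³ × 10⁻⁶ m³/cm³ = 43.1733 J/cm³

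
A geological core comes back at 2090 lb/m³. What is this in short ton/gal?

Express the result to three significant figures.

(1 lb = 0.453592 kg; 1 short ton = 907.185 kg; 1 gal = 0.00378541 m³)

0.00396 short ton/gal

2090 lb/m³ × 0.453592 kg/lb = 948.007 kg/m³
948.007 kg/m³ ÷ 907.185 kg/short ton × 0.00378541 m³/gal = 0.00395575 short ton/gal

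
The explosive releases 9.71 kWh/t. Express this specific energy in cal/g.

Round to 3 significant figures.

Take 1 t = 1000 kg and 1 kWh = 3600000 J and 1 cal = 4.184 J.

9.71 kWh/t × 3600000 J/kWh ÷ 1000 kg/t = 34956 J/kg
34956 J/kg ÷ 4.184 J/cal × 0.001 kg/g = 8.35468 cal/g

8.35 cal/g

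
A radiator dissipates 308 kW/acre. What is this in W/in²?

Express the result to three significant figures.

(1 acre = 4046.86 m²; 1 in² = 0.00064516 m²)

0.0491 W/in²

308 kW/acre × 1000 W/kW ÷ 4046.86 m²/acre = 76.1084 W/m²
76.1084 W/m² × 0.00064516 m²/in² = 0.0491021 W/in²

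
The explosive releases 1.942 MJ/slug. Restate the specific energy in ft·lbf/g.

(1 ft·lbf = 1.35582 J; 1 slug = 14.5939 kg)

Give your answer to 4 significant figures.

98.15 ft·lbf/g

1.942 MJ/slug × 1000000 J/MJ ÷ 14.5939 kg/slug = 133069 J/kg
133069 J/kg ÷ 1.35582 J/ft·lbf × 0.001 kg/g = 98.1465 ft·lbf/g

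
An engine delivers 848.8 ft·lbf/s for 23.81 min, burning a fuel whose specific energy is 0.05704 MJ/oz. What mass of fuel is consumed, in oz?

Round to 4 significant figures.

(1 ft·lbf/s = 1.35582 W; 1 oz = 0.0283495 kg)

28.82 oz

848.8 ft·lbf/s → 1150.82 W
23.81 min → 1428.6 s
E = P × t = 1150.82 × 1428.6 = 1.64406×10⁶ J
0.05704 MJ/oz → 2.01203×10⁶ J/kg
m = E / e_s = 1.64406×10⁶ / 2.01203×10⁶ = 0.817115 kg
In oz: 0.817115 / 0.0283495 = 28.8229 oz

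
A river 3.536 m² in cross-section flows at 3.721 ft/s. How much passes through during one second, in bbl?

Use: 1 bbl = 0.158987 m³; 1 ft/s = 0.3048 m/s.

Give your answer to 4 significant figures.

3.721 ft/s × 0.3048 = 1.13416 m/s
V = v × A × t = 1.13416 m/s × 3.536 m² × 1 s = 4.01039 m³
4.01039 m³ ÷ (0.158987 m³/bbl) = 25.2246 bbl

25.22 bbl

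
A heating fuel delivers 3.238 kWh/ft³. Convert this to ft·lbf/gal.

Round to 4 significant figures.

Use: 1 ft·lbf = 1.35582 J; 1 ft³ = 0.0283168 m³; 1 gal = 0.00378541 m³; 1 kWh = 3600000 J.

3.238 kWh/ft³ × 3600000 J/kWh ÷ 0.0283168 m³/ft³ = 4.11657×10⁸ J/m³
4.11657×10⁸ J/m³ ÷ 1.35582 J/ft·lbf × 0.00378541 m³/gal = 1.14933×10⁶ ft·lbf/gal

1.149×10⁶ ft·lbf/gal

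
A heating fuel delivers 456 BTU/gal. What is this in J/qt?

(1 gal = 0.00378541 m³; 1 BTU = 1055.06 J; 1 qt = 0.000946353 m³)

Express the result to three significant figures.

456 BTU/gal × 1055.06 J/BTU ÷ 0.00378541 m³/gal = 1.27095×10⁸ J/m³
1.27095×10⁸ J/m³ × 0.000946353 m³/qt = 120277 J/qt

1.20×10⁵ J/qt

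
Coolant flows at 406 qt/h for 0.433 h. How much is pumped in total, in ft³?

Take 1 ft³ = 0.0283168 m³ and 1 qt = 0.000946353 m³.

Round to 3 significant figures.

406 qt/h → 1.06728×10⁻⁴ m³/s
0.433 h → 1558.8 s
V = Q × t = 1.06728×10⁻⁴ × 1558.8 = 0.166368 m³
In ft³: 0.166368 / 0.0283168 = 5.87524 ft³

5.88 ft³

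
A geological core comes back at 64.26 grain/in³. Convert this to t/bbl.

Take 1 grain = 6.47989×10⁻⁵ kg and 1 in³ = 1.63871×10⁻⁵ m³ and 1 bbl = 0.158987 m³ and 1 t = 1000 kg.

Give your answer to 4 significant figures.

0.04040 t/bbl

64.26 grain/in³ × 6.47989×10⁻⁵ kg/grain ÷ 1.63871×10⁻⁵ m³/in³ = 254.101 kg/m³
254.101 kg/m³ ÷ 1000 kg/t × 0.158987 m³/bbl = 0.0403988 t/bbl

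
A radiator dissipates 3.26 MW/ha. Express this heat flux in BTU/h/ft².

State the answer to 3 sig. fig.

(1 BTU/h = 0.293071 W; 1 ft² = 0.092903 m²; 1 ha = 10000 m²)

103 BTU/h/ft²

3.26 MW/ha × 1000000 W/MW ÷ 10000 m²/ha = 326 W/m²
326 W/m² ÷ 0.293071 W/BTU/h × 0.092903 m²/ft² = 103.341 BTU/h/ft²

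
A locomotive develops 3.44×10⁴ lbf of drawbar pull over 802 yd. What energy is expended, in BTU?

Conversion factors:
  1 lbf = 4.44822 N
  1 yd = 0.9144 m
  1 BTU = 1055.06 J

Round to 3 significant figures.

1.06×10⁵ BTU

3.44×10⁴ lbf × 4.44822 → 153019 N
802 yd × 0.9144 → 733.349 m
W = F × d = 153019 N × 733.349 m = 1.12216×10⁸ J
1.12216×10⁸ J ÷ (1055.06 J/BTU) = 106360 BTU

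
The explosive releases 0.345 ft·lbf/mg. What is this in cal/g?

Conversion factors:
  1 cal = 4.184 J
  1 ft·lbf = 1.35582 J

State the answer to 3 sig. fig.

0.345 ft·lbf/mg × 1.35582 J/ft·lbf ÷ 10⁻⁶ kg/mg = 467758 J/kg
467758 J/kg ÷ 4.184 J/cal × 0.001 kg/g = 111.797 cal/g

112 cal/g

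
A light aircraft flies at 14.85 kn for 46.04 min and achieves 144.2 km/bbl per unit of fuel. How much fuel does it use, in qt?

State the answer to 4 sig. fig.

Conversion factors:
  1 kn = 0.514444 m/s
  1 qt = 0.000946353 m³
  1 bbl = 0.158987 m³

24.59 qt

14.85 kn → 7.63949 m/s
46.04 min → 2762.4 s
d = v × t = 7.63949 × 2762.4 = 21103.3 m
144.2 km/bbl → 906992 m/m³
V = d / (distance per unit fuel) = 21103.3 / 906992 = 0.0232673 m³
In qt: 0.0232673 / 0.000946353 = 24.5863 qt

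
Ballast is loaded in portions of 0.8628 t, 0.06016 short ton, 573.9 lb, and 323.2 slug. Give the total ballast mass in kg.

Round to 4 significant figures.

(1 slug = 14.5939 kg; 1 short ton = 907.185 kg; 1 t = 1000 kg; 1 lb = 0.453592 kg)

0.8628 t × 1000 = 862.8 kg
0.06016 short ton × 907.185 = 54.5762 kg
573.9 lb × 0.453592 = 260.316 kg
323.2 slug × 14.5939 = 4716.75 kg
Combined: 862.8 + 54.5762 + 260.316 + 4716.75 = 5894.44 kg

5894 kg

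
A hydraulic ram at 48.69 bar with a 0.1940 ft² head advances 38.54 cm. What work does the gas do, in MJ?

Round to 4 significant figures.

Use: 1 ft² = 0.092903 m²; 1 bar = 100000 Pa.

48.69 bar → 4.869×10⁶ Pa
0.1940 ft² → 0.0180232 m²
F = P × A = 4.869×10⁶ × 0.0180232 = 87755 N
38.54 cm → 0.3854 m
W = F × d = 87755 × 0.3854 = 33820.8 J
In MJ: 33820.8 / 1000000 = 0.0338208 MJ

0.03382 MJ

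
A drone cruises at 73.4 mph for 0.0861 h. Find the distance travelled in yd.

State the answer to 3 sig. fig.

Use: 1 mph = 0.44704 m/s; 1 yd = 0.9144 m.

73.4 mph × 0.44704 → 32.8127 m/s
0.0861 h × 3600 → 309.96 s
d = v × t = 32.8127 m/s × 309.96 s = 10170.6 m
10170.6 m ÷ (0.9144 m/yd) = 11122.7 yd

1.11×10⁴ yd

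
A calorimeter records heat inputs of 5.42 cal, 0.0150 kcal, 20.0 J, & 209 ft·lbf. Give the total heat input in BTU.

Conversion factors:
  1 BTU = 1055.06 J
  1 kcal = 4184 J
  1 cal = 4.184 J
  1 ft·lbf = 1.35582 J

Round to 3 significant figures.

5.42 cal × 4.184 = 22.6773 J
0.0150 kcal × 4184 = 62.76 J
20.0 J (already J)
209 ft·lbf × 1.35582 = 283.366 J
Combined: 22.6773 + 62.76 + 20 + 283.366 = 388.803 J
In BTU: 388.803 / 1055.06 = 0.368513 BTU

0.369 BTU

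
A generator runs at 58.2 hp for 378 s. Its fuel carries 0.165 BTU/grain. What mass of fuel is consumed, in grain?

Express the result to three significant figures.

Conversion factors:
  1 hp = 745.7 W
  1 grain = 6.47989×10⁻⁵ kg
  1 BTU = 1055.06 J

58.2 hp → 43399.7 W
E = P × t = 43399.7 × 378 = 1.64051×10⁷ J
0.165 BTU/grain → 2.68654×10⁶ J/kg
m = E / e_s = 1.64051×10⁷ / 2.68654×10⁶ = 6.1064 kg
In grain: 6.1064 / 6.47989×10⁻⁵ = 94236.2 grain

9.42×10⁴ grain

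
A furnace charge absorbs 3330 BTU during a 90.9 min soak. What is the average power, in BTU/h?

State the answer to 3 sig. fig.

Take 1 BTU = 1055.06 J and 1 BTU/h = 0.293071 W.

2200 BTU/h

3330 BTU × 1055.06 → 3.51335×10⁶ J
90.9 min × 60 → 5454 s
P = E / t = 3.51335×10⁶ J / 5454 s = 644.179 W
644.179 W ÷ (0.293071 W/BTU/h) = 2198.03 BTU/h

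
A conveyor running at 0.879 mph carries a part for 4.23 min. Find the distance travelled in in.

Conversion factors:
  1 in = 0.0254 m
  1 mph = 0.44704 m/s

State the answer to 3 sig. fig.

0.879 mph × 0.44704 → 0.392948 m/s
4.23 min × 60 → 253.8 s
d = v × t = 0.392948 m/s × 253.8 s = 99.7302 m
99.7302 m ÷ (0.0254 m/in) = 3926.39 in

3930 in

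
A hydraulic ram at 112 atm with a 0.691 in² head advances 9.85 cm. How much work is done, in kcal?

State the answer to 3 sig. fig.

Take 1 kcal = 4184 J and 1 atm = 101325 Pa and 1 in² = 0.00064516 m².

112 atm → 1.13484×10⁷ Pa
0.691 in² → 4.45806×10⁻⁴ m²
F = P × A = 1.13484×10⁷ × 4.45806×10⁻⁴ = 5059.18 N
9.85 cm → 0.0985 m
W = F × d = 5059.18 × 0.0985 = 498.329 J
In kcal: 498.329 / 4184 = 0.119103 kcal

0.119 kcal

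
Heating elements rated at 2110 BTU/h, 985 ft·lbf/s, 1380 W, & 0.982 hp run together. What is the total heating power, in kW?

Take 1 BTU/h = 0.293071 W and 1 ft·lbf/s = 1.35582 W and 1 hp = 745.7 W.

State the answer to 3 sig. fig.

4.07 kW

2110 BTU/h × 0.293071 = 618.38 W
985 ft·lbf/s × 1.35582 = 1335.48 W
1380 W (already W)
0.982 hp × 745.7 = 732.277 W
Combined: 618.38 + 1335.48 + 1380 + 732.277 = 4066.14 W
In kW: 4066.14 / 1000 = 4.06614 kW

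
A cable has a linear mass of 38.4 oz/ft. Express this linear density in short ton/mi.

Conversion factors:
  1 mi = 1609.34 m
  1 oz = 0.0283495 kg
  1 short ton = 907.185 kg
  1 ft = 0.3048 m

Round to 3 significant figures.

6.34 short ton/mi

38.4 oz/ft × 0.0283495 kg/oz ÷ 0.3048 m/ft = 3.57159 kg/m
3.57159 kg/m ÷ 907.185 kg/short ton × 1609.34 m/mi = 6.33598 short ton/mi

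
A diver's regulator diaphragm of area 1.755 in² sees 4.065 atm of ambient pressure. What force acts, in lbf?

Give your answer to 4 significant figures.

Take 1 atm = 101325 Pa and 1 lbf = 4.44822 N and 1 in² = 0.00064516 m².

4.065 atm × 101325 → 411886 Pa
1.755 in² × 0.00064516 → 0.00113226 m²
F = P × A = 411886 Pa × 0.00113226 m² = 466.362 N
466.362 N ÷ (4.44822 N/lbf) = 104.842 lbf

104.8 lbf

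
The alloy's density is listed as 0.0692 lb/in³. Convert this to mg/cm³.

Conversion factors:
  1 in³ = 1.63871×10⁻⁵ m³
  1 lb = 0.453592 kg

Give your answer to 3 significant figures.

1920 mg/cm³

0.0692 lb/in³ × 0.453592 kg/lb ÷ 1.63871×10⁻⁵ m³/in³ = 1915.44 kg/m³
1915.44 kg/m³ ÷ 10⁻⁶ kg/mg × 10⁻⁶ m³/cm³ = 1915.44 mg/cm³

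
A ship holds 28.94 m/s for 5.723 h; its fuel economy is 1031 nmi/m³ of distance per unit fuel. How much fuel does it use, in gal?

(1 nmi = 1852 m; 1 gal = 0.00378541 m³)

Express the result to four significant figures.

82.49 gal

5.723 h → 20602.8 s
d = v × t = 28.94 × 20602.8 = 596245 m
1031 nmi/m³ → 1.90941×10⁶ m/m³
V = d / (distance per unit fuel) = 596245 / 1.90941×10⁶ = 0.312267 m³
In gal: 0.312267 / 0.00378541 = 82.4923 gal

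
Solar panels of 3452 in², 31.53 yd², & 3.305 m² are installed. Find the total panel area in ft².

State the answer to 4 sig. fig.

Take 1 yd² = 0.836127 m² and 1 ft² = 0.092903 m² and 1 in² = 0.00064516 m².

3452 in² × 0.00064516 = 2.22709 m²
31.53 yd² × 0.836127 = 26.3631 m²
3.305 m² (already m²)
Combined: 2.22709 + 26.3631 + 3.305 = 31.8952 m²
In ft²: 31.8952 / 0.092903 = 343.317 ft²

343.3 ft²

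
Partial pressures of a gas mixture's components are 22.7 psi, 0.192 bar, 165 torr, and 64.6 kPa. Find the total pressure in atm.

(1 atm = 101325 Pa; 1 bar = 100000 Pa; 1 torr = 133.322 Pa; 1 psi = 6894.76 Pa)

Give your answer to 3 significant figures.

2.59 atm

22.7 psi × 6894.76 = 156511 Pa
0.192 bar × 100000 = 19200 Pa
165 torr × 133.322 = 21998.1 Pa
64.6 kPa × 1000 = 64600 Pa
Total: 156511 + 19200 + 21998.1 + 64600 = 262309 Pa
In atm: 262309 / 101325 = 2.58879 atm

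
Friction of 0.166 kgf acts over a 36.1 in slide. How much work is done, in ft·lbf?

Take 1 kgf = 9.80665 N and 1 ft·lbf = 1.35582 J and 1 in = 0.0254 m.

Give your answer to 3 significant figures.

0.166 kgf × 9.80665 = 1.6279 N
36.1 in × 0.0254 = 0.91694 m
W = F × d = 1.6279 N × 0.91694 m = 1.49269 J
1.49269 J ÷ (1.35582 J/ft·lbf) = 1.10095 ft·lbf

1.10 ft·lbf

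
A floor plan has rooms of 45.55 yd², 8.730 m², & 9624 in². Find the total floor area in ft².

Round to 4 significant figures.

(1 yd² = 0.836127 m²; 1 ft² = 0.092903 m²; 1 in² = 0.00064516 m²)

45.55 yd² × 0.836127 = 38.0856 m²
8.730 m² (already m²)
9624 in² × 0.00064516 = 6.20902 m²
Combined: 38.0856 + 8.73 + 6.20902 = 53.0246 m²
In ft²: 53.0246 / 0.092903 = 570.752 ft²

570.8 ft²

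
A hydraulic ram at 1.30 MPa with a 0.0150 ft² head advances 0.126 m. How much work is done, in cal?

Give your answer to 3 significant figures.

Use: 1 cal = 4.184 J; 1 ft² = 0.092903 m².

1.30 MPa → 1.3×10⁶ Pa
0.0150 ft² → 0.00139354 m²
F = P × A = 1.3×10⁶ × 0.00139354 = 1811.6 N
W = F × d = 1811.6 × 0.126 = 228.262 J
In cal: 228.262 / 4.184 = 54.5559 cal

54.6 cal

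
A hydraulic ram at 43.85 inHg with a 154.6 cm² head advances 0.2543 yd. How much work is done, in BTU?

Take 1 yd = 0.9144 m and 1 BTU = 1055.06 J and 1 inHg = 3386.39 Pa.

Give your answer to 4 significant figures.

0.5060 BTU

43.85 inHg → 148493 Pa
154.6 cm² → 0.01546 m²
F = P × A = 148493 × 0.01546 = 2295.7 N
0.2543 yd → 0.232532 m
W = F × d = 2295.7 × 0.232532 = 533.824 J
In BTU: 533.824 / 1055.06 = 0.505966 BTU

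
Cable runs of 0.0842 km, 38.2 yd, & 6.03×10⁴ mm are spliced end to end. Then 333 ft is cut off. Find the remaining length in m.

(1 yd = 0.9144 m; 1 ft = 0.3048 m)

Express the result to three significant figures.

0.0842 km × 1000 = 84.2 m
38.2 yd × 0.9144 = 34.9301 m
6.03×10⁴ mm × 0.001 = 60.3 m
333 ft × 0.3048 = 101.498 m
Net: 84.2 + 34.9301 + 60.3 − 101.498 = 77.9321 m

77.9 m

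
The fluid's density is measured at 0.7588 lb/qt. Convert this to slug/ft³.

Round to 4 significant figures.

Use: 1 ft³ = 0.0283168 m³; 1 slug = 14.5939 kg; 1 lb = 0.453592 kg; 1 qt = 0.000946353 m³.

0.7588 lb/qt × 0.453592 kg/lb ÷ 0.000946353 m³/qt = 363.697 kg/m³
363.697 kg/m³ ÷ 14.5939 kg/slug × 0.0283168 m³/ft³ = 0.705688 slug/ft³

0.7057 slug/ft³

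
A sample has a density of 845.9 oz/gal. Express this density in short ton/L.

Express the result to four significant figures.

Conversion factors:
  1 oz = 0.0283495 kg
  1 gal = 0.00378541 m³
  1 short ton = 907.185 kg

0.006983 short ton/L

845.9 oz/gal × 0.0283495 kg/oz ÷ 0.00378541 m³/gal = 6335.07 kg/m³
6335.07 kg/m³ ÷ 907.185 kg/short ton × 0.001 m³/L = 0.00698322 short ton/L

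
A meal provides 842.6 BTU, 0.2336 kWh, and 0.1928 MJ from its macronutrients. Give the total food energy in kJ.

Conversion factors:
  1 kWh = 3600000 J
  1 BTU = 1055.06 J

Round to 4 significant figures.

842.6 BTU × 1055.06 = 888994 J
0.2336 kWh × 3600000 = 840960 J
0.1928 MJ × 1000000 = 192800 J
Sum: 888994 + 840960 + 192800 = 1.92275×10⁶ J
In kJ: 1.92275×10⁶ / 1000 = 1922.75 kJ

1923 kJ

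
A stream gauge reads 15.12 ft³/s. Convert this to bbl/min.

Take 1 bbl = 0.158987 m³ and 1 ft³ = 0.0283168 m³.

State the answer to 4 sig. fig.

15.12 ft³/s × 0.0283168 m³/ft³ = 0.42815 m³/s
0.42815 m³/s ÷ 0.158987 m³/bbl × 60 s/min = 161.579 bbl/min

161.6 bbl/min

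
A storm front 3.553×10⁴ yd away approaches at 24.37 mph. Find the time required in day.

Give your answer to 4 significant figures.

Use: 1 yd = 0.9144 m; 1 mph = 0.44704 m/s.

0.03452 day

3.553×10⁴ yd × 0.9144 → 32488.6 m
24.37 mph × 0.44704 → 10.8944 m/s
t = d / v = 32488.6 m / 10.8944 m/s = 2982.14 s
2982.14 s ÷ (86400 s/day) = 0.0345155 day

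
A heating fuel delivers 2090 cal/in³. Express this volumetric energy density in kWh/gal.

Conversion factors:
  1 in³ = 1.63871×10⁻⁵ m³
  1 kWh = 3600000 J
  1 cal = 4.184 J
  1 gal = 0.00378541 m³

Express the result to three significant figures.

0.561 kWh/gal

2090 cal/in³ × 4.184 J/cal ÷ 1.63871×10⁻⁵ m³/in³ = 5.33625×10⁸ J/m³
5.33625×10⁸ J/m³ ÷ 3600000 J/kWh × 0.00378541 m³/gal = 0.561108 kWh/gal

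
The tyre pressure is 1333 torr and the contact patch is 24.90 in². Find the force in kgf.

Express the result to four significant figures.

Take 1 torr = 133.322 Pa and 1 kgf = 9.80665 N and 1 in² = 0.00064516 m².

291.1 kgf

1333 torr × 133.322 = 177718 Pa
24.90 in² × 0.00064516 = 0.0160645 m²
F = P × A = 177718 Pa × 0.0160645 m² = 2854.95 N
2854.95 N ÷ (9.80665 N/kgf) = 291.124 kgf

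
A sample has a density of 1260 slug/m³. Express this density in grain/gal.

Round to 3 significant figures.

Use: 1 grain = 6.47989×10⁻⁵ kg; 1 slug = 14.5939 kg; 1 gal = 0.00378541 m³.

1260 slug/m³ × 14.5939 kg/slug = 18388.3 kg/m³
18388.3 kg/m³ ÷ 6.47989×10⁻⁵ kg/grain × 0.00378541 m³/gal = 1.0742×10⁶ grain/gal

1.07×10⁶ grain/gal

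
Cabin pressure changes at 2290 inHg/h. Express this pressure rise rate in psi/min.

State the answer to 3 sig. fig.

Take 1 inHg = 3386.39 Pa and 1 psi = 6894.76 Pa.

2290 inHg/h × 3386.39 Pa/inHg ÷ 3600 s/h = 2154.12 Pa/s
2154.12 Pa/s ÷ 6894.76 Pa/psi × 60 s/min = 18.7457 psi/min

18.7 psi/min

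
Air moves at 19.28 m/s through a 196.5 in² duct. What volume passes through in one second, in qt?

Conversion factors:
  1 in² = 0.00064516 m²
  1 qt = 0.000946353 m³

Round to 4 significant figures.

2583 qt

196.5 in² × 0.00064516 → 0.126774 m²
V = v × A × t = 19.28 m/s × 0.126774 m² × 1 s = 2.4442 m³
2.4442 m³ ÷ (0.000946353 m³/qt) = 2582.76 qt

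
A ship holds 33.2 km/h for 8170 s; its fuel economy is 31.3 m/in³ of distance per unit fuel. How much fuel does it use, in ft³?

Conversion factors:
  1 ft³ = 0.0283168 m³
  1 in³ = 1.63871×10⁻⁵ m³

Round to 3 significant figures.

1.39 ft³

33.2 km/h → 9.22222 m/s
d = v × t = 9.22222 × 8170 = 75345.5 m
31.3 m/in³ → 1.91004×10⁶ m/m³
V = d / (distance per unit fuel) = 75345.5 / 1.91004×10⁶ = 0.0394471 m³
In ft³: 0.0394471 / 0.0283168 = 1.39306 ft³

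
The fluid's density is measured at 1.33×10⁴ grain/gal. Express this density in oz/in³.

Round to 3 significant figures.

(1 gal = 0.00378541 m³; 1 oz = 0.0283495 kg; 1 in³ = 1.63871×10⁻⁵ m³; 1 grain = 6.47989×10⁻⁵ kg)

1.33×10⁴ grain/gal × 6.47989×10⁻⁵ kg/grain ÷ 0.00378541 m³/gal = 227.67 kg/m³
227.67 kg/m³ ÷ 0.0283495 kg/oz × 1.63871×10⁻⁵ m³/in³ = 0.131602 oz/in³

0.132 oz/in³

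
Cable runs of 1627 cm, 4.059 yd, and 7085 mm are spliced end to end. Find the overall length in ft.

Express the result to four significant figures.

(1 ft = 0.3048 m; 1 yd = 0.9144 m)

88.80 ft

1627 cm × 0.01 = 16.27 m
4.059 yd × 0.9144 = 3.71155 m
7085 mm × 0.001 = 7.085 m
Total: 16.27 + 3.71155 + 7.085 = 27.0666 m
In ft: 27.0666 / 0.3048 = 88.8012 ft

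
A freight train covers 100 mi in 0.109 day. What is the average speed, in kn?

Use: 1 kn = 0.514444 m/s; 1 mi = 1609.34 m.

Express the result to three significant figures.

33.2 kn

100 mi × 1609.34 = 160934 m
0.109 day × 86400 = 9417.6 s
v = d / t = 160934 m / 9417.6 s = 17.0886 m/s
17.0886 m/s ÷ (0.514444 m/s/kn) = 33.2176 kn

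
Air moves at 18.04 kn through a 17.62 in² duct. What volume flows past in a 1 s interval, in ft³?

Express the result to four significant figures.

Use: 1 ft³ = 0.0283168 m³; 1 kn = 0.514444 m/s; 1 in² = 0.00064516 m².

3.726 ft³

18.04 kn × 0.514444 → 9.28057 m/s
17.62 in² × 0.00064516 → 0.0113677 m²
V = v × A × t = 9.28057 m/s × 0.0113677 m² × 1 s = 0.105499 m³
0.105499 m³ ÷ (0.0283168 m³/ft³) = 3.72567 ft³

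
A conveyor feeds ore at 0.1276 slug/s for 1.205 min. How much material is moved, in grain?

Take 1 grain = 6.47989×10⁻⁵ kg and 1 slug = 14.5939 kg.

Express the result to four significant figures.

2.078×10⁶ grain

0.1276 slug/s → 1.86218 kg/s
1.205 min → 72.3 s
m = ṁ × t = 1.86218 × 72.3 = 134.636 kg
In grain: 134.636 / 6.47989×10⁻⁵ = 2.07775×10⁶ grain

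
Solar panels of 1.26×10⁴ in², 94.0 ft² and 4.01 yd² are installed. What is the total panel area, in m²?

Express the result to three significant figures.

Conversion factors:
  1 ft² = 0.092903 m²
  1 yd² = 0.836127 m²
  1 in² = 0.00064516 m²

1.26×10⁴ in² × 0.00064516 = 8.12902 m²
94.0 ft² × 0.092903 = 8.73288 m²
4.01 yd² × 0.836127 = 3.35287 m²
Sum: 8.12902 + 8.73288 + 3.35287 = 20.2148 m²

20.2 m²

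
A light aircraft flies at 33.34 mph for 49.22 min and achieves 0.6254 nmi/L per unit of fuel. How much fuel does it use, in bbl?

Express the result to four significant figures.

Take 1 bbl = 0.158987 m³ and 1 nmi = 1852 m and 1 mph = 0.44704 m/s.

0.2390 bbl

33.34 mph → 14.9043 m/s
49.22 min → 2953.2 s
d = v × t = 14.9043 × 2953.2 = 44015.4 m
0.6254 nmi/L → 1.15824×10⁶ m/m³
V = d / (distance per unit fuel) = 44015.4 / 1.15824×10⁶ = 0.038002 m³
In bbl: 0.038002 / 0.158987 = 0.239026 bbl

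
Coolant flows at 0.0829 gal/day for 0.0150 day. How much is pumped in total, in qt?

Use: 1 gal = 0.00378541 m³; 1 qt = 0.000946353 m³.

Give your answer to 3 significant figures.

0.00497 qt

0.0829 gal/day → 3.63207×10⁻⁹ m³/s
0.0150 day → 1296 s
V = Q × t = 3.63207×10⁻⁹ × 1296 = 4.70716×10⁻⁶ m³
In qt: 4.70716×10⁻⁶ / 0.000946353 = 0.004974 qt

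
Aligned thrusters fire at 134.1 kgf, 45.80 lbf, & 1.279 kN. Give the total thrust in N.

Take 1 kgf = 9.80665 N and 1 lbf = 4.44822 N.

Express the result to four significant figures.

134.1 kgf × 9.80665 = 1315.07 N
45.80 lbf × 4.44822 = 203.728 N
1.279 kN × 1000 = 1279 N
Sum: 1315.07 + 203.728 + 1279 = 2797.8 N

2798 N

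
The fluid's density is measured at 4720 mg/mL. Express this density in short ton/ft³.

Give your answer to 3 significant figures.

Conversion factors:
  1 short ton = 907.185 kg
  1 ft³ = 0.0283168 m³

0.147 short ton/ft³

4720 mg/mL × 10⁻⁶ kg/mg ÷ 10⁻⁶ m³/mL = 4720 kg/m³
4720 kg/m³ ÷ 907.185 kg/short ton × 0.0283168 m³/ft³ = 0.14733 short ton/ft³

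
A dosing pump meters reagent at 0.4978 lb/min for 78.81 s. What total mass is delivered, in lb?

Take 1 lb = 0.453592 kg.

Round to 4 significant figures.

0.4978 lb/min → 0.0037633 kg/s
m = ṁ × t = 0.0037633 × 78.81 = 0.296586 kg
In lb: 0.296586 / 0.453592 = 0.653861 lb

0.6539 lb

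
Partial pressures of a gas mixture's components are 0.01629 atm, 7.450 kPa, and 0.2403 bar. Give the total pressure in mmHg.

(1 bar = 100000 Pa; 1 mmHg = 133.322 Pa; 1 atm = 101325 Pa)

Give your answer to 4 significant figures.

0.01629 atm × 101325 = 1650.58 Pa
7.450 kPa × 1000 = 7450 Pa
0.2403 bar × 100000 = 24030 Pa
Total: 1650.58 + 7450 + 24030 = 33130.6 Pa
In mmHg: 33130.6 / 133.322 = 248.501 mmHg

248.5 mmHg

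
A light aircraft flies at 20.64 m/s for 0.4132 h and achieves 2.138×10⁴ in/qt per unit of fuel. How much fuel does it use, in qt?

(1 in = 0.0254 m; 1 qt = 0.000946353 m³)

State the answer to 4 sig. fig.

0.4132 h → 1487.52 s
d = v × t = 20.64 × 1487.52 = 30702.4 m
2.138×10⁴ in/qt → 573837 m/m³
V = d / (distance per unit fuel) = 30702.4 / 573837 = 0.0535037 m³
In qt: 0.0535037 / 0.000946353 = 56.5367 qt

56.54 qt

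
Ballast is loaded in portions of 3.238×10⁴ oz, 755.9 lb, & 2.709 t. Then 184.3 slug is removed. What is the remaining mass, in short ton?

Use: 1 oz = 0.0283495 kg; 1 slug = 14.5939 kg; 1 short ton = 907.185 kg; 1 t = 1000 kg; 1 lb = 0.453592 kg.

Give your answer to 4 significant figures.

3.238×10⁴ oz × 0.0283495 = 917.957 kg
755.9 lb × 0.453592 = 342.87 kg
2.709 t × 1000 = 2709 kg
184.3 slug × 14.5939 = 2689.66 kg
Net: 917.957 + 342.87 + 2709 − 2689.66 = 1280.17 kg
In short ton: 1280.17 / 907.185 = 1.41115 short ton

1.411 short ton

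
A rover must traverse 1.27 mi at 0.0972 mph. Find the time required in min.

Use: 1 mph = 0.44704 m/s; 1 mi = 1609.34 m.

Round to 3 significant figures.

1.27 mi × 1609.34 → 2043.86 m
0.0972 mph × 0.44704 → 0.0434523 m/s
t = d / v = 2043.86 m / 0.0434523 m/s = 47036.9 s
47036.9 s ÷ (60 s/min) = 783.948 min

784 min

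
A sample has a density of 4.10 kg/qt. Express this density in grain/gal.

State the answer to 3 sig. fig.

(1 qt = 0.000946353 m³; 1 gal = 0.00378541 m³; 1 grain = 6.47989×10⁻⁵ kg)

4.10 kg/qt ÷ 0.000946353 m³/qt = 4332.42 kg/m³
4332.42 kg/m³ ÷ 6.47989×10⁻⁵ kg/grain × 0.00378541 m³/gal = 253090 grain/gal

2.53×10⁵ grain/gal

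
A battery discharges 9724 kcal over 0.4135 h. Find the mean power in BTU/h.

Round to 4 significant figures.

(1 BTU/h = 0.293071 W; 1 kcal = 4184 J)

9724 kcal × 4184 → 4.06852×10⁷ J
0.4135 h × 3600 → 1488.6 s
P = E / t = 4.06852×10⁷ J / 1488.6 s = 27331.2 W
27331.2 W ÷ (0.293071 W/BTU/h) = 93257.9 BTU/h

9.326×10⁴ BTU/h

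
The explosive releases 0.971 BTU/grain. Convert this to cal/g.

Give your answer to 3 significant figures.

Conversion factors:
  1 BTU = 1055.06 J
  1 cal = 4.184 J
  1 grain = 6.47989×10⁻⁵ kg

3780 cal/g

0.971 BTU/grain × 1055.06 J/BTU ÷ 6.47989×10⁻⁵ kg/grain = 1.58099×10⁷ J/kg
1.58099×10⁷ J/kg ÷ 4.184 J/cal × 0.001 kg/g = 3778.66 cal/g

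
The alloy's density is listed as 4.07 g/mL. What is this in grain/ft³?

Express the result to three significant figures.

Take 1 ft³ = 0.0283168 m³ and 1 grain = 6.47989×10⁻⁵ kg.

1.78×10⁶ grain/ft³

4.07 g/mL × 0.001 kg/g ÷ 10⁻⁶ m³/mL = 4070 kg/m³
4070 kg/m³ ÷ 6.47989×10⁻⁵ kg/grain × 0.0283168 m³/ft³ = 1.77857×10⁶ grain/ft³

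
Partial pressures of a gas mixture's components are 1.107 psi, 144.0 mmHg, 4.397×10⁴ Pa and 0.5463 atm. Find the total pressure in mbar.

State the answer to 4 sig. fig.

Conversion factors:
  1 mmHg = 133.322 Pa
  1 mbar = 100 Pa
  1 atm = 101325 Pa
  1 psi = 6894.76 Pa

1.107 psi × 6894.76 = 7632.5 Pa
144.0 mmHg × 133.322 = 19198.4 Pa
4.397×10⁴ Pa (already Pa)
0.5463 atm × 101325 = 55353.8 Pa
Total: 7632.5 + 19198.4 + 43970 + 55353.8 = 126155 Pa
In mbar: 126155 / 100 = 1261.55 mbar

1262 mbar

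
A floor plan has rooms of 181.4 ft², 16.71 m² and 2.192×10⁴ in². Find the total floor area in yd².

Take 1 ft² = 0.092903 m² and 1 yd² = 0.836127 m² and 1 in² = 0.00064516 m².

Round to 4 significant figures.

181.4 ft² × 0.092903 = 16.8526 m²
16.71 m² (already m²)
2.192×10⁴ in² × 0.00064516 = 14.1419 m²
Combined: 16.8526 + 16.71 + 14.1419 = 47.7045 m²
In yd²: 47.7045 / 0.836127 = 57.0541 yd²

57.05 yd²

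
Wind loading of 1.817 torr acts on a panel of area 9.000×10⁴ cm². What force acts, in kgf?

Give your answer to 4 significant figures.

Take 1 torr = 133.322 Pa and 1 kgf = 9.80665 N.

222.3 kgf

1.817 torr × 133.322 → 242.246 Pa
9.000×10⁴ cm² × 0.0001 → 9 m²
F = P × A = 242.246 Pa × 9 m² = 2180.21 N
2180.21 N ÷ (9.80665 N/kgf) = 222.32 kgf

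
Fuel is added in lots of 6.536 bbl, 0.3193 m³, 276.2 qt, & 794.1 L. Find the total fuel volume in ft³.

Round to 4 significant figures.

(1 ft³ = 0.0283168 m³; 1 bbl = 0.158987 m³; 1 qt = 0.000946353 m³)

85.25 ft³

6.536 bbl × 0.158987 = 1.03914 m³
0.3193 m³ (already m³)
276.2 qt × 0.000946353 = 0.261383 m³
794.1 L × 0.001 = 0.7941 m³
Combined: 1.03914 + 0.3193 + 0.261383 + 0.7941 = 2.41392 m³
In ft³: 2.41392 / 0.0283168 = 85.2469 ft³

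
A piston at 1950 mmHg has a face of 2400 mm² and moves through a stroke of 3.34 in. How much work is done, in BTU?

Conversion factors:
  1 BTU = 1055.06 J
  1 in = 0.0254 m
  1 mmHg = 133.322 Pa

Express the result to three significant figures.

0.0502 BTU

1950 mmHg → 259978 Pa
2400 mm² → 0.0024 m²
F = P × A = 259978 × 0.0024 = 623.947 N
3.34 in → 0.084836 m
W = F × d = 623.947 × 0.084836 = 52.9332 J
In BTU: 52.9332 / 1055.06 = 0.0501708 BTU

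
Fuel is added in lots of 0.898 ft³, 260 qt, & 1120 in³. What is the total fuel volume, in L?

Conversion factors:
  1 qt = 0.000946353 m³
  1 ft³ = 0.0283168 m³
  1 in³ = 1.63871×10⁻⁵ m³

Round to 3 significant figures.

0.898 ft³ × 0.0283168 → 0.0254285 m³
260 qt × 0.000946353 → 0.246052 m³
1120 in³ × 1.63871×10⁻⁵ → 0.0183536 m³
Total: 0.0254285 + 0.246052 + 0.0183536 = 0.289834 m³
In L: 0.289834 / 0.001 = 289.834 L

290 L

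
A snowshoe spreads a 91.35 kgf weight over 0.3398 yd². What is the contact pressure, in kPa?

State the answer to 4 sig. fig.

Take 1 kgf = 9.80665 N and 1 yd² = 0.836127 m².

91.35 kgf × 9.80665 → 895.837 N
0.3398 yd² × 0.836127 → 0.284116 m²
P = F / A = 895.837 N / 0.284116 m² = 3153.07 Pa
3153.07 Pa ÷ (1000 Pa/kPa) = 3.15307 kPa

3.153 kPa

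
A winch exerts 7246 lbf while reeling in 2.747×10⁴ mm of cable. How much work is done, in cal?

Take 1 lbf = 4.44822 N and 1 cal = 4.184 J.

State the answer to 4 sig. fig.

7246 lbf × 4.44822 = 32231.8 N
2.747×10⁴ mm × 0.001 = 27.47 m
W = F × d = 32231.8 N × 27.47 m = 885408 J
885408 J ÷ (4.184 J/cal) = 211618 cal

2.116×10⁵ cal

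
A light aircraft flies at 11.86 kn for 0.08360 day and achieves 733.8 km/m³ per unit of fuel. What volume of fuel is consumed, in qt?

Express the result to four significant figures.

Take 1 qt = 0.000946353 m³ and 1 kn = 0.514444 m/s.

11.86 kn → 6.10131 m/s
0.08360 day → 7223.04 s
d = v × t = 6.10131 × 7223.04 = 44070 m
733.8 km/m³ → 733800 m/m³
V = d / (distance per unit fuel) = 44070 / 733800 = 0.0600572 m³
In qt: 0.0600572 / 0.000946353 = 63.4617 qt

63.46 qt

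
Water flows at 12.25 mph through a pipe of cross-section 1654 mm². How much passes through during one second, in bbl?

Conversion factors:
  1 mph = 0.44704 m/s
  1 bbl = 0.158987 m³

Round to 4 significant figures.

12.25 mph × 0.44704 = 5.47624 m/s
1654 mm² × 10⁻⁶ = 0.001654 m²
V = v × A × t = 5.47624 m/s × 0.001654 m² × 1 s = 0.0090577 m³
0.0090577 m³ ÷ (0.158987 m³/bbl) = 0.0569713 bbl

0.05697 bbl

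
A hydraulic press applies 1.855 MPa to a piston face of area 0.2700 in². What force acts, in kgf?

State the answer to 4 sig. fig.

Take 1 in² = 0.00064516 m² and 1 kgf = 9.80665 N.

32.95 kgf

1.855 MPa × 1000000 = 1.855×10⁶ Pa
0.2700 in² × 0.00064516 = 1.74193×10⁻⁴ m²
F = P × A = 1.855×10⁶ Pa × 1.74193×10⁻⁴ m² = 323.128 N
323.128 N ÷ (9.80665 N/kgf) = 32.9499 kgf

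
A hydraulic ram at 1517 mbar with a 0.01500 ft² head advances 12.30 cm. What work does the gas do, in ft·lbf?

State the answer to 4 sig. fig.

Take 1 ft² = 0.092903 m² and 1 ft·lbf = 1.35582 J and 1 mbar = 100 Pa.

19.18 ft·lbf

1517 mbar → 151700 Pa
0.01500 ft² → 0.00139354 m²
F = P × A = 151700 × 0.00139354 = 211.4 N
12.30 cm → 0.123 m
W = F × d = 211.4 × 0.123 = 26.0022 J
In ft·lbf: 26.0022 / 1.35582 = 19.1782 ft·lbf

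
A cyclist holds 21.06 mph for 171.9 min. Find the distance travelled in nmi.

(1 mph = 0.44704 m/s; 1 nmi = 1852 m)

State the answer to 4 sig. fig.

52.43 nmi

21.06 mph × 0.44704 → 9.41466 m/s
171.9 min × 60 → 10314 s
d = v × t = 9.41466 m/s × 10314 s = 97102.8 m
97102.8 m ÷ (1852 m/nmi) = 52.4313 nmi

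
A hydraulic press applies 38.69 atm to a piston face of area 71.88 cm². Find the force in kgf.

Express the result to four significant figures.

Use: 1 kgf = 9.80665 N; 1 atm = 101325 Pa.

2873 kgf

38.69 atm × 101325 → 3.92026×10⁶ Pa
71.88 cm² × 0.0001 → 0.007188 m²
F = P × A = 3.92026×10⁶ Pa × 0.007188 m² = 28178.8 N
28178.8 N ÷ (9.80665 N/kgf) = 2873.44 kgf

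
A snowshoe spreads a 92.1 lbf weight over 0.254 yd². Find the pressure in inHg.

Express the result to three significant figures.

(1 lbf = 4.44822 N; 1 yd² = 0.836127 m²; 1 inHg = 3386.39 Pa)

92.1 lbf × 4.44822 = 409.681 N
0.254 yd² × 0.836127 = 0.212376 m²
P = F / A = 409.681 N / 0.212376 m² = 1929.04 Pa
1929.04 Pa ÷ (3386.39 Pa/inHg) = 0.569645 inHg

0.570 inHg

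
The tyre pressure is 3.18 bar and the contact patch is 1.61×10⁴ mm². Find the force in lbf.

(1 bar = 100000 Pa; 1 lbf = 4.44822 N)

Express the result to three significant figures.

1150 lbf

3.18 bar × 100000 → 318000 Pa
1.61×10⁴ mm² × 10⁻⁶ → 0.0161 m²
F = P × A = 318000 Pa × 0.0161 m² = 5119.8 N
5119.8 N ÷ (4.44822 N/lbf) = 1150.98 lbf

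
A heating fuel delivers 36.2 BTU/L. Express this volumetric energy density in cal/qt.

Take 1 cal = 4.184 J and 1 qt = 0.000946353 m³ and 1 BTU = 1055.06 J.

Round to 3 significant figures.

36.2 BTU/L × 1055.06 J/BTU ÷ 0.001 m³/L = 3.81932×10⁷ J/m³
3.81932×10⁷ J/m³ ÷ 4.184 J/cal × 0.000946353 m³/qt = 8638.68 cal/qt

8640 cal/qt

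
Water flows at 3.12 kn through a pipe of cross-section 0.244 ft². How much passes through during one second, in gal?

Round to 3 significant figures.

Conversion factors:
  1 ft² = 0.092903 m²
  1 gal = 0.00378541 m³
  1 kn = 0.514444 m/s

3.12 kn × 0.514444 → 1.60507 m/s
0.244 ft² × 0.092903 → 0.0226683 m²
V = v × A × t = 1.60507 m/s × 0.0226683 m² × 1 s = 0.0363842 m³
0.0363842 m³ ÷ (0.00378541 m³/gal) = 9.61169 gal

9.61 gal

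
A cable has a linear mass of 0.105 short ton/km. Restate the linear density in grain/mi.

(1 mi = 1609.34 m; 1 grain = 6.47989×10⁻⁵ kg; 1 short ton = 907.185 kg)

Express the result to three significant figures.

2.37×10⁶ grain/mi

0.105 short ton/km × 907.185 kg/short ton ÷ 1000 m/km = 0.0952544 kg/m
0.0952544 kg/m ÷ 6.47989×10⁻⁵ kg/grain × 1609.34 m/mi = 2.36573×10⁶ grain/mi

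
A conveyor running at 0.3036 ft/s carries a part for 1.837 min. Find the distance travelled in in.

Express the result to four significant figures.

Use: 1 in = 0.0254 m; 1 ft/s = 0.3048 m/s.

401.6 in

0.3036 ft/s × 0.3048 = 0.0925373 m/s
1.837 min × 60 = 110.22 s
d = v × t = 0.0925373 m/s × 110.22 s = 10.1995 m
10.1995 m ÷ (0.0254 m/in) = 401.555 in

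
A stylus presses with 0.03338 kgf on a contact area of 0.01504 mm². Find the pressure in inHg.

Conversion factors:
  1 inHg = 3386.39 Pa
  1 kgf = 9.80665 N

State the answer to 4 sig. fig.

6427 inHg

0.03338 kgf × 9.80665 = 0.327346 N
0.01504 mm² × 10⁻⁶ = 1.504×10⁻⁸ m²
P = F / A = 0.327346 N / 1.504×10⁻⁸ m² = 2.1765×10⁷ Pa
2.1765×10⁷ Pa ÷ (3386.39 Pa/inHg) = 6427.2 inHg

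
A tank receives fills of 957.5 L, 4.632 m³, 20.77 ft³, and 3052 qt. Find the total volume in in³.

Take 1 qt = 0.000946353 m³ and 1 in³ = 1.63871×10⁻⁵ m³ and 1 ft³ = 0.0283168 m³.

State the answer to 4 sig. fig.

5.532×10⁵ in³

957.5 L × 0.001 → 0.9575 m³
4.632 m³ (already m³)
20.77 ft³ × 0.0283168 → 0.58814 m³
3052 qt × 0.000946353 → 2.88827 m³
Total: 0.9575 + 4.632 + 0.58814 + 2.88827 = 9.06591 m³
In in³: 9.06591 / 1.63871×10⁻⁵ = 553235 in³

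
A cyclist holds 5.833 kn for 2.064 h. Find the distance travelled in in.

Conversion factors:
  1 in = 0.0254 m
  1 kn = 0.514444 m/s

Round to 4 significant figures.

8.778×10⁵ in

5.833 kn × 0.514444 → 3.00075 m/s
2.064 h × 3600 → 7430.4 s
d = v × t = 3.00075 m/s × 7430.4 s = 22296.8 m
22296.8 m ÷ (0.0254 m/in) = 877827 in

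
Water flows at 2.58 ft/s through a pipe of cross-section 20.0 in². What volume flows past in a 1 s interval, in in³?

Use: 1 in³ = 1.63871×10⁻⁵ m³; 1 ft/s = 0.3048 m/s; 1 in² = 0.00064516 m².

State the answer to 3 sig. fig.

619 in³

2.58 ft/s × 0.3048 → 0.786384 m/s
20.0 in² × 0.00064516 → 0.0129032 m²
V = v × A × t = 0.786384 m/s × 0.0129032 m² × 1 s = 0.0101469 m³
0.0101469 m³ ÷ (1.63871×10⁻⁵ m³/in³) = 619.2 in³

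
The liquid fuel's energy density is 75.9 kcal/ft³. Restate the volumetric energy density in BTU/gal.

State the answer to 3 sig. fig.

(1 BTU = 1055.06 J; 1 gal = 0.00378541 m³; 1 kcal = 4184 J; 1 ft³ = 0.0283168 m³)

40.2 BTU/gal

75.9 kcal/ft³ × 4184 J/kcal ÷ 0.0283168 m³/ft³ = 1.12147×10⁷ J/m³
1.12147×10⁷ J/m³ ÷ 1055.06 J/BTU × 0.00378541 m³/gal = 40.2368 BTU/gal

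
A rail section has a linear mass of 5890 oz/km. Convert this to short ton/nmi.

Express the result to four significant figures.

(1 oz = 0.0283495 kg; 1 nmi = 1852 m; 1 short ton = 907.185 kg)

5890 oz/km × 0.0283495 kg/oz ÷ 1000 m/km = 0.166979 kg/m
0.166979 kg/m ÷ 907.185 kg/short ton × 1852 m/nmi = 0.340884 short ton/nmi

0.3409 short ton/nmi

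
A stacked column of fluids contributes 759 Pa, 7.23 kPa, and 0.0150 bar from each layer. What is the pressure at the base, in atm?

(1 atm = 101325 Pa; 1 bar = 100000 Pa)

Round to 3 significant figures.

759 Pa (already Pa)
7.23 kPa × 1000 = 7230 Pa
0.0150 bar × 100000 = 1500 Pa
Total: 759 + 7230 + 1500 = 9489 Pa
In atm: 9489 / 101325 = 0.0936491 atm

0.0936 atm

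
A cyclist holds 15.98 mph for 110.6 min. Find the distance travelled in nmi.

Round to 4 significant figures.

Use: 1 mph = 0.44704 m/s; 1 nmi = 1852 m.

25.60 nmi

15.98 mph × 0.44704 → 7.1437 m/s
110.6 min × 60 → 6636 s
d = v × t = 7.1437 m/s × 6636 s = 47405.6 m
47405.6 m ÷ (1852 m/nmi) = 25.597 nmi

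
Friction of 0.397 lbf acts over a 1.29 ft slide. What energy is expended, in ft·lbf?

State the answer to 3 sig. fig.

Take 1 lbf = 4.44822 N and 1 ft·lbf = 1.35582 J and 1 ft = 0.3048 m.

0.512 ft·lbf

0.397 lbf × 4.44822 → 1.76594 N
1.29 ft × 0.3048 → 0.393192 m
W = F × d = 1.76594 N × 0.393192 m = 0.694353 J
0.694353 J ÷ (1.35582 J/ft·lbf) = 0.512128 ft·lbf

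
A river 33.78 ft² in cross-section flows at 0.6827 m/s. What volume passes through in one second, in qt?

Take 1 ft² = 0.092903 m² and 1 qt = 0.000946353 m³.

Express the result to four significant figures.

2264 qt

33.78 ft² × 0.092903 = 3.13826 m²
V = v × A × t = 0.6827 m/s × 3.13826 m² × 1 s = 2.14249 m³
2.14249 m³ ÷ (0.000946353 m³/qt) = 2263.94 qt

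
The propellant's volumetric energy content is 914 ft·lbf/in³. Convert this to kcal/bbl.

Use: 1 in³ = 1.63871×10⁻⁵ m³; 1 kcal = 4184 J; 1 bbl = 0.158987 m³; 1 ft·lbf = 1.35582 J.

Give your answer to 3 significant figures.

914 ft·lbf/in³ × 1.35582 J/ft·lbf ÷ 1.63871×10⁻⁵ m³/in³ = 7.56216×10⁷ J/m³
7.56216×10⁷ J/m³ ÷ 4184 J/kcal × 0.158987 m³/bbl = 2873.53 kcal/bbl

2870 kcal/bbl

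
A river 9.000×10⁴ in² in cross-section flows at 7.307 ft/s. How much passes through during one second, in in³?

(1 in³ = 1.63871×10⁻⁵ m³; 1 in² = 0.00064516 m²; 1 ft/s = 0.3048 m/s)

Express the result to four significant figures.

7.307 ft/s × 0.3048 = 2.22717 m/s
9.000×10⁴ in² × 0.00064516 = 58.0644 m²
V = v × A × t = 2.22717 m/s × 58.0644 m² × 1 s = 129.319 m³
129.319 m³ ÷ (1.63871×10⁻⁵ m³/in³) = 7.89151×10⁶ in³

7.892×10⁶ in³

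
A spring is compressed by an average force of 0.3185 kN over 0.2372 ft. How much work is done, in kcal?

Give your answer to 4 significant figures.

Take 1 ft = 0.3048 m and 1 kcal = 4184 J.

0.3185 kN × 1000 → 318.5 N
0.2372 ft × 0.3048 → 0.0722986 m
W = F × d = 318.5 N × 0.0722986 m = 23.0271 J
23.0271 J ÷ (4184 J/kcal) = 0.00550361 kcal

0.005504 kcal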